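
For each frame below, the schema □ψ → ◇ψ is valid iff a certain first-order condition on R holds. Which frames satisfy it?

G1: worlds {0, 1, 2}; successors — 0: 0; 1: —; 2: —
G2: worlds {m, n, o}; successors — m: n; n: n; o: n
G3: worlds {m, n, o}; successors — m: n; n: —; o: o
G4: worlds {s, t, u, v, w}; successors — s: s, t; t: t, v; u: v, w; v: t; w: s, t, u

This is the axiom for seriality; its first-order frame correspondent is ∀x ∃y Rxy.
G1: fails — world 1 has no successor.
G2: ✓.
G3: fails — world n has no successor.
G4: ✓.
Valid on: G2, G4.

G2, G4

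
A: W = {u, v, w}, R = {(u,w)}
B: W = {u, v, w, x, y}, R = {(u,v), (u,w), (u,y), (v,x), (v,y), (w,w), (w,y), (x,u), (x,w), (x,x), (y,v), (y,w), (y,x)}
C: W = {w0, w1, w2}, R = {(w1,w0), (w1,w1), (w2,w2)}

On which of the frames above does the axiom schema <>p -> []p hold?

A

This is the axiom for partial functionality; its first-order frame correspondent is forall x forall y forall z (Rxy & Rxz -> y = z).
A: holds.
B: fails — u sees both v and w.
C: fails — w1 sees both w0 and w1.
Valid on: A.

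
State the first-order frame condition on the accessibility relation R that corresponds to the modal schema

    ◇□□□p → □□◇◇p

∀x ∀y ∀z ((xRy ∧ xR²z) → ∃w (yR³w ∧ zR²w))

This is a Sahlqvist (Geach-type) schema ◇^1□^3p → □^2◇^2p.
Minimal-valuation argument: fix x; take any y with xR^1y and any z with xR^2z. Set V(p) to the set of worlds R-reachable from y in exactly 3 steps. Then □^3p holds at y, so the antecedent holds at x; validity forces ◇^2p at z, giving a w with zR^2w and yR^3w.
First-order correspondent: ∀x ∀y ∀z ((xRy ∧ xR²z) → ∃w (yR³w ∧ zR²w)).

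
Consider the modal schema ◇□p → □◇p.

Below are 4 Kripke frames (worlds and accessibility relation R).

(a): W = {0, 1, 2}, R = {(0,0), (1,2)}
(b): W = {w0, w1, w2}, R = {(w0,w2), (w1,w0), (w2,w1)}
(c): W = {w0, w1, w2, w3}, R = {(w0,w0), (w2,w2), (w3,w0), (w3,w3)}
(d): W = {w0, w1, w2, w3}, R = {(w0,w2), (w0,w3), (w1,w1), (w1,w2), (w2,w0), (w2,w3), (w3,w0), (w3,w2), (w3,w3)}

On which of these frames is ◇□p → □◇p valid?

(b), (c)

This is the axiom for convergence; its first-order frame correspondent is ∀x ∀y ∀z (Rxy ∧ Rxz → ∃w (Ryw ∧ Rzw)).
(a): fails — R12 and R12 but 2 and 2 have no common successor.
(b): satisfies the condition.
(c): satisfies the condition.
(d): fails — Rw1w2 and Rw1w1 but w2 and w1 have no common successor.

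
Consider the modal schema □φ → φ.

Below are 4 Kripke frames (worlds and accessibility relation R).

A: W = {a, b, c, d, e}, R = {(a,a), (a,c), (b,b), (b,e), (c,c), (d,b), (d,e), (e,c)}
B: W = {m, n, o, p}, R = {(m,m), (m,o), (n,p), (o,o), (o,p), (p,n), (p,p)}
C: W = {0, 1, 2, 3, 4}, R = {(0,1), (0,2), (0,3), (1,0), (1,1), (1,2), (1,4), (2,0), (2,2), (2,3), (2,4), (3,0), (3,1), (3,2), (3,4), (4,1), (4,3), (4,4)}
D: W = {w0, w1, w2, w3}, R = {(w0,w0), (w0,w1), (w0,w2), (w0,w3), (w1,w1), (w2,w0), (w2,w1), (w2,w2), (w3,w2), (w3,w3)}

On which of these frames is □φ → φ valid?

D

Frame correspondent (Sahlqvist): ∀x Rxx — i.e. reflexivity.
A: fails — world d does not see itself.
B: fails — world n does not see itself.
C: fails — world 0 does not see itself.
D: holds.
Valid on: D.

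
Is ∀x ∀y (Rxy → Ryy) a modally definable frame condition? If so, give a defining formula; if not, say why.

Yes: it is shift-reflexivity, defined by the T□ schema □(□q → q).
Suppose □(□q→q) is valid. Take Rxy and set V(q)={w : Ryw}. Then at y, □q holds; since □(□q→q) at x, □q→q at y, so q at y, i.e. Ryy.

Definable; □(□q → q) defines it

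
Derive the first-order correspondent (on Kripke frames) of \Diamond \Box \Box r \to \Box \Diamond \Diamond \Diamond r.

This is a Sahlqvist (Geach-type) schema ◇^1□^2r → □^1◇^3r.
First-order correspondent: \forall x \forall y \forall z ((xRy \wedge xRz) \to \exists w (y R^2 w \wedge z R^3 w)).

\forall x \forall y \forall z ((xRy \wedge xRz) \to \exists w (y R^2 w \wedge z R^3 w))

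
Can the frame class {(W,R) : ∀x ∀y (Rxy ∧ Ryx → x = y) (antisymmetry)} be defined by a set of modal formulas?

No — not modally definable

Modal frame validity is preserved under surjective bounded morphisms.
The 4-cycle (worlds s,t,u,v with s→t→u→v→s) is antisymmetric. Sending even-indexed worlds to • and odd-indexed worlds to ∘ is a surjective bounded morphism onto the two-world frame with •↔∘, which is not antisymmetric.
So the class is not modally definable.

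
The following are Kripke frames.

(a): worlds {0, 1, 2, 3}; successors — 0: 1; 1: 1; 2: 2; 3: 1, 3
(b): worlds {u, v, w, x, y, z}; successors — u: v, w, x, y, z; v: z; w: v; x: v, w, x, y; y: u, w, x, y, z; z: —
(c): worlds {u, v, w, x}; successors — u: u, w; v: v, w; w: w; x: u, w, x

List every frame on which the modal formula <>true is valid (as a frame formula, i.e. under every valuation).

The schema corresponds to seriality: forall x exists y Rxy.
(a): satisfies the condition.
(b): fails — world z has no successor.
(c): satisfies the condition.

(a), (c)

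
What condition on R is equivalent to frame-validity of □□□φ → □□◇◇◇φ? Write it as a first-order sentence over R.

∀x ∀z (xR²z → ∃w (xR³w ∧ zR³w))

This is a Sahlqvist (Geach-type) schema ◇^0□^3φ → □^2◇^3φ.
Minimal-valuation argument: fix x; take any y with xR^0y and any z with xR^2z. Set V(φ) to the set of worlds R-reachable from y in exactly 3 steps. Then □^3φ holds at y, so the antecedent holds at x; validity forces ◇^3φ at z, giving a w with zR^3w and yR^3w.
First-order correspondent: ∀x ∀z (xR²z → ∃w (xR³w ∧ zR³w)).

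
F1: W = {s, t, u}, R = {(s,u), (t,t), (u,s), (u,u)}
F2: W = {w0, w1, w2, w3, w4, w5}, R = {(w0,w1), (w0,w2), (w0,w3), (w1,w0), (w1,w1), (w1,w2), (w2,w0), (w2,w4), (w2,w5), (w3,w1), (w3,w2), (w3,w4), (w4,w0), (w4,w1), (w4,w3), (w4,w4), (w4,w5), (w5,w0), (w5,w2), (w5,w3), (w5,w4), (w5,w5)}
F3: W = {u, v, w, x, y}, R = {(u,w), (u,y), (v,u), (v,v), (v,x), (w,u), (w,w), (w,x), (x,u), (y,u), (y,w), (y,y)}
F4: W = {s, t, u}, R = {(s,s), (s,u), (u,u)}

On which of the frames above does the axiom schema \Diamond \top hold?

Frame correspondent (Sahlqvist): \forall x \exists y Rxy — i.e. seriality.
F1: satisfies the condition.
F2: satisfies the condition.
F3: satisfies the condition.
F4: fails — world t has no successor.

F1, F2, F3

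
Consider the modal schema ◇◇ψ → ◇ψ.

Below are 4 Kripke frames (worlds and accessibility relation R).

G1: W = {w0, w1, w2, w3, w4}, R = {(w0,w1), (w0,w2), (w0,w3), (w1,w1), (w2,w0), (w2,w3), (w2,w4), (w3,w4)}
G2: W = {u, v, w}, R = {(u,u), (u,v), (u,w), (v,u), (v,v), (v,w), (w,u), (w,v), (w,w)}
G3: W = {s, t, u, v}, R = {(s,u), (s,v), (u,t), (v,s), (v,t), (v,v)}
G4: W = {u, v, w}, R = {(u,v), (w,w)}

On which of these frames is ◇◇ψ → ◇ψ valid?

G2, G4

The schema corresponds to transitivity: ∀x ∀y ∀z (Rxy ∧ Ryz → Rxz).
G1: fails — Rw0w3 and Rw3w4 but not Rw0w4.
G2: holds.
G3: fails — Rvs and Rsu but not Rvu.
G4: holds.
Valid on: G2, G4.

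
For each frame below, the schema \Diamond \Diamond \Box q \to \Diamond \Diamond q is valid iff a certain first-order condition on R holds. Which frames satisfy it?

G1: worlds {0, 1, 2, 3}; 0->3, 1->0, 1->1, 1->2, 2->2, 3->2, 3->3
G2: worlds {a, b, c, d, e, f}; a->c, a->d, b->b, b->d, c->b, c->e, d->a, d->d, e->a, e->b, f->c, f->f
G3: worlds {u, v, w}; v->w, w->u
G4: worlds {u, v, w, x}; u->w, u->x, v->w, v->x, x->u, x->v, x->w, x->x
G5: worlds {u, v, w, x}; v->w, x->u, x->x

G1

This is the axiom for a generalized confluence (Geach) condition; its first-order frame correspondent is \forall x \forall y (x R^2 y \to \exists w (yRw \wedge x R^2 w)).
G1: condition met.
G2: fails — dR²c but no w with cRw and dR²w.
G3: fails — vR²u but no t with uRt and vR²t.
G4: fails — uR²w but no t with wRt and uR²t.
G5: fails — xR²u but no t with uRt and xR²t.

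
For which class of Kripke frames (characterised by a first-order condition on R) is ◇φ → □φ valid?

partial functionality: ∀x ∀y ∀z (Rxy ∧ Rxz → y = z)

Suppose ◇φ→□φ is valid. Take Rxy, Rxz and set V(φ)={y}. Then ◇φ at x, so □φ at x, so φ at z, i.e. z=y.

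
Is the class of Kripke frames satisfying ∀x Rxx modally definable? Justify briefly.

The condition is reflexivity. A defining modal formula is □q → q.
Suppose □q→q is valid. At any x set V(q)={w : Rxw}. Then □q holds at x, so q holds at x, i.e. Rxx.

Yes — defined by □q → q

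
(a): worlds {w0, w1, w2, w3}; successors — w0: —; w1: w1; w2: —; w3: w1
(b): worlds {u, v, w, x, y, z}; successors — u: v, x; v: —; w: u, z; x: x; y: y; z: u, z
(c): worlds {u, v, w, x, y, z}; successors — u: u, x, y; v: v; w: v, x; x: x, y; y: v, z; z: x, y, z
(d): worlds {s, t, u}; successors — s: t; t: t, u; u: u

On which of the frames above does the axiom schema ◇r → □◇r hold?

This is the axiom for the Euclidean property; its first-order frame correspondent is ∀x ∀y ∀z (Rxy ∧ Rxz → Ryz).
(a): condition met.
(b): fails — Ruv and Ruv but not Rvv.
(c): fails — Rux and Ruu but not Rxu.
(d): fails — Rtu and Rtt but not Rut.

(a)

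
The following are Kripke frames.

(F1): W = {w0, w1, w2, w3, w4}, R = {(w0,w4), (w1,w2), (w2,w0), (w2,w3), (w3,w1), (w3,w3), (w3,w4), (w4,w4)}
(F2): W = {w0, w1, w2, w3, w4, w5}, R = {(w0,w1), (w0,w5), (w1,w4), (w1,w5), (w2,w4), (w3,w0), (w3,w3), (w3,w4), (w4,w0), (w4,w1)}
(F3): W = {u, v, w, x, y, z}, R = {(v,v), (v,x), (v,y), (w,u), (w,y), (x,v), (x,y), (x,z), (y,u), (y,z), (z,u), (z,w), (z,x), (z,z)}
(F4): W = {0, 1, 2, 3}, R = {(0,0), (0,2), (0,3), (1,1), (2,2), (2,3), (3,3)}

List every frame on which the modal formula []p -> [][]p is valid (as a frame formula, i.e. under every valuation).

(F4)

Frame correspondent (Sahlqvist): forall x forall y forall z (Rxy & Ryz -> Rxz) — i.e. transitivity.
(F1): fails — Rw1w2 and Rw2w0 but not Rw1w0.
(F2): fails — Rw2w4 and Rw4w1 but not Rw2w1.
(F3): fails — Rzx and Rxy but not Rzy.
(F4): ✓.
Valid on: (F4).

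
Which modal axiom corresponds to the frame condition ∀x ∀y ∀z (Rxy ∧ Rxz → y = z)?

◇q → □q

This is partial functionality; the standard corresponding axiom is CD: ◇q → □q.
Suppose ◇q→□q is valid. Take Rxy, Rxz and set V(q)={y}. Then ◇q at x, so □q at x, so q at z, i.e. z=y.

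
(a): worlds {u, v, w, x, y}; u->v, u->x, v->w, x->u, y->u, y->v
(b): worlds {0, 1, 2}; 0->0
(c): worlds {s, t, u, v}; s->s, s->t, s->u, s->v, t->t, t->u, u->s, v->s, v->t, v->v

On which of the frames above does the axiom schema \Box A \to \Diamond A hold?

The schema corresponds to seriality: \forall x \exists y Rxy.
(a): fails — world w has no successor.
(b): fails — world 1 has no successor.
(c): holds.

(c)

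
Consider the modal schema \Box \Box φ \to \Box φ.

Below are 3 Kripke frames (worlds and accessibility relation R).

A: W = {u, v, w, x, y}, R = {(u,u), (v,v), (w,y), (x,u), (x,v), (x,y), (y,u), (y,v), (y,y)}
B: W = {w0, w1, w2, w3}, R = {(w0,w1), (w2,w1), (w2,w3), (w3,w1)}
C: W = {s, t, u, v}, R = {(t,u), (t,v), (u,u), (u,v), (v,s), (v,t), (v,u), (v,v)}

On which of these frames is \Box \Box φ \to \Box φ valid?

Frame correspondent (Sahlqvist): \forall x \forall y (Rxy \to \exists z (Rxz \wedge Rzy)) — i.e. density.
A: holds.
B: fails — Rw0w1 but no z with Rw0z and Rzw1.
C: holds.

A, C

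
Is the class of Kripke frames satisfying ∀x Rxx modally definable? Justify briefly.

The condition is reflexivity. A defining modal formula is □r → r.
Suppose □r→r is valid. At any x set V(r)={w : Rxw}. Then □r holds at x, so r holds at x, i.e. Rxx.

Yes — defined by □r → r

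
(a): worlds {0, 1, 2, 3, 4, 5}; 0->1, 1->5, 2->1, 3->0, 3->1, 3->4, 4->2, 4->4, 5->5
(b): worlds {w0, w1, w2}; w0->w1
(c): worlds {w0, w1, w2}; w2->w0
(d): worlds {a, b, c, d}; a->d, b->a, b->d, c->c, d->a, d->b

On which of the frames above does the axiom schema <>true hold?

(a), (d)

The schema corresponds to seriality: forall x exists y Rxy.
(a): ✓.
(b): fails — world w1 has no successor.
(c): fails — world w0 has no successor.
(d): ✓.
Valid on: (a), (d).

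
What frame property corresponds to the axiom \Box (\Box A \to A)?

Suppose □(□A→A) is valid. Take Rxy and set V(A)={w : Ryw}. Then at y, □A holds; since □(□A→A) at x, □A→A at y, so A at y, i.e. Ryy.

Shift-reflexivity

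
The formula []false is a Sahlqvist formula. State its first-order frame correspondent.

□⊥ is valid iff no world has any successor (otherwise □⊥ fails at any world with one).
Conversely, on a frame with emptiness of R the schema holds at every world under every valuation.
Frame condition: forall x forall y ~Rxy.

emptiness of R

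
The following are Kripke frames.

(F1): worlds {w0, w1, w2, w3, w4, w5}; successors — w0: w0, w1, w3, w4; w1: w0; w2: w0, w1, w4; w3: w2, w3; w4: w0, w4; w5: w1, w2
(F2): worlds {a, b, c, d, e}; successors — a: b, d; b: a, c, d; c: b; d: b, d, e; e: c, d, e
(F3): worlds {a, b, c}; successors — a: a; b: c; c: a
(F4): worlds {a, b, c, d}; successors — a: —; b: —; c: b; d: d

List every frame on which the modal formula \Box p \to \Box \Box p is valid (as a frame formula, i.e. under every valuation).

The schema corresponds to transitivity: \forall x \forall y \forall z (Rxy \wedge Ryz \to Rxz).
(F1): fails — Rw1w0 and Rw0w4 but not Rw1w4.
(F2): fails — Rbc and Rcb but not Rbb.
(F3): fails — Rbc and Rca but not Rba.
(F4): satisfies the condition.
Valid on: (F4).

(F4)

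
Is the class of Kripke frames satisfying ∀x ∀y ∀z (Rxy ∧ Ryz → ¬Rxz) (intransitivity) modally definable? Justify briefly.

Modal frame validity is preserved under surjective bounded morphisms.
The 7-cycle (worlds s,t,u,v,w,x,y with s→t→u→v→w→x→y→s) is intransitive. Mapping every world to a single reflexive point • is a surjective bounded morphism; the reflexive point is not intransitive (R••∧R•• but R••).
So no modal formula (or set of formulas) defines exactly the intransitive frames.

No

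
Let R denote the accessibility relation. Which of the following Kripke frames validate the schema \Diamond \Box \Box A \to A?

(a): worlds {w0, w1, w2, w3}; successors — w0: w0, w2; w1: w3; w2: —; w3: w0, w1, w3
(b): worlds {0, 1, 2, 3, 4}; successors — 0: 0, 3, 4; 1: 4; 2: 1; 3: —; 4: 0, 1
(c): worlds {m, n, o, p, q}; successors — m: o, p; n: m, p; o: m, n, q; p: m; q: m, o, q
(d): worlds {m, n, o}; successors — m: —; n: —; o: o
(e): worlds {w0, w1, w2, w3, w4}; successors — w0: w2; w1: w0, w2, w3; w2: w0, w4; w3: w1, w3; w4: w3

This is the axiom for a generalized confluence (Geach) condition; its first-order frame correspondent is \forall x \forall y (xRy \to \exists w (y R^2 w \wedge x = w)).
(a): fails — w0Rw2 but no w with w2R²w and w0=w.
(b): fails — 0R3 but no w with 3R²w and 0=w.
(c): fails — mRp but no w with pR²w and m=w.
(d): ✓.
(e): fails — w0Rw2 but no w with w2R²w and w0=w.
Valid on: (d).

(d)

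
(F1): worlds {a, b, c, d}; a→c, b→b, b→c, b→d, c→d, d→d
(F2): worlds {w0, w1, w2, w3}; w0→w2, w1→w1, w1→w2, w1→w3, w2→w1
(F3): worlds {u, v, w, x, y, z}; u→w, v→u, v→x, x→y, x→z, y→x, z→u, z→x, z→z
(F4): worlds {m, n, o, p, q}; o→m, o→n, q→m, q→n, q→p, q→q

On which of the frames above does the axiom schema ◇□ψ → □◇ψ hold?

(F1)

The schema corresponds to convergence: ∀x ∀y ∀z (Rxy ∧ Rxz → ∃w (Ryw ∧ Rzw)).
(F1): holds.
(F2): fails — Rw1w2 and Rw1w3 but w2 and w3 have no common successor.
(F3): fails — Ruw and Ruw but w and w have no common successor.
(F4): fails — Rom and Rom but m and m have no common successor.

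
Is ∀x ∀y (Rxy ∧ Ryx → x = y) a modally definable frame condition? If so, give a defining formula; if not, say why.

Modal frame validity is preserved under surjective bounded morphisms.
The 4-cycle (worlds w0,w1,w2,w3 with w0→w1→w2→w3→w0) is antisymmetric. Sending even-indexed worlds to a and odd-indexed worlds to b is a surjective bounded morphism onto the two-world frame with a↔b, which is not antisymmetric.
So the class is not modally definable.

No — not modally definable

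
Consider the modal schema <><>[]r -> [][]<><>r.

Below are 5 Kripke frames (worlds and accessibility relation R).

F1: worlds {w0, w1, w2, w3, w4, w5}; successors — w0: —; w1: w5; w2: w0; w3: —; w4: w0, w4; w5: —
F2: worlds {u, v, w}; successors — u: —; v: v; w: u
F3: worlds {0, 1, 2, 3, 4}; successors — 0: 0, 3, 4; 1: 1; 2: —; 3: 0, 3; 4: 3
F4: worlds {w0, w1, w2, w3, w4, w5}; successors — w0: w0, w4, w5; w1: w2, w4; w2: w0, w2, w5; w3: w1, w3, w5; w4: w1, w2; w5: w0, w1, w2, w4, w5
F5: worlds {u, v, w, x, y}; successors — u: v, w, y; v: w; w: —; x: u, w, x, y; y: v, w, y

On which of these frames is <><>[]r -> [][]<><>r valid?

F2, F3, F4

Frame correspondent (Sahlqvist): forall x forall y forall z ((x R^2 y & x R^2 z) -> exists w (yRw & z R^2 w)) — i.e. a generalized confluence (Geach) condition.
F1: fails — w4R²w0, w4R²w0 but no w with w0Rw and w0R²w.
F2: holds.
F3: holds.
F4: holds.
F5: fails — uR²v, uR²v but no t with vRt and vR²t.
Valid on: F2, F3, F4.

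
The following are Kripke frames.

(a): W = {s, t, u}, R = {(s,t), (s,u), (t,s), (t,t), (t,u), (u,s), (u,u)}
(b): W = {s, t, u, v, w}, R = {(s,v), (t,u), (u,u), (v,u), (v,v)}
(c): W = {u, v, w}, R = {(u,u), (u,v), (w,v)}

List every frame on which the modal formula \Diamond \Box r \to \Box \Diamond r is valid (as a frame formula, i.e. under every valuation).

Frame correspondent (Sahlqvist): \forall x \forall y \forall z (Rxy \wedge Rxz \to \exists w (Ryw \wedge Rzw)) — i.e. convergence.
(a): satisfies the condition.
(b): satisfies the condition.
(c): fails — Ruv and Ruv but v and v have no common successor.

(a), (b)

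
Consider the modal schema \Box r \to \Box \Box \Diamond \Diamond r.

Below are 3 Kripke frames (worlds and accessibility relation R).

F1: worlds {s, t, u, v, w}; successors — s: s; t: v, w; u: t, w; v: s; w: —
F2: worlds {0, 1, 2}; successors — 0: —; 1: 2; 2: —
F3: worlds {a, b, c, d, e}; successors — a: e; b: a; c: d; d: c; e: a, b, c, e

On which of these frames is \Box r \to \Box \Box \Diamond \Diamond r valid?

F2

This is the axiom for a generalized confluence (Geach) condition; its first-order frame correspondent is \forall x \forall z (x R^2 z \to \exists w (xRw \wedge z R^2 w)).
F1: fails — tR²s but no w* with tRw* and sR²w*.
F2: holds.
F3: fails — aR²c but no w with aRw and cR²w.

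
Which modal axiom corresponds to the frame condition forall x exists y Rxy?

□r → ◇r

The condition is seriality. The D schema □r → ◇r defines it.
Suppose □r→◇r is valid. At any x set V(r)=W. Then □r at x, so ◇r at x, so x has a successor.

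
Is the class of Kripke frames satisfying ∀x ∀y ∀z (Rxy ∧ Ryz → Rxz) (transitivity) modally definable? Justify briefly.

Yes: it is transitivity, defined by the 4 schema □q → □□q.
Suppose □q→□□q is valid. Take Rxy, Ryz and set V(q)={w : Rxw}. Then □q at x, so □□q at x, so □q at y, so q at z, i.e. Rxz.

Yes, by □q → □□q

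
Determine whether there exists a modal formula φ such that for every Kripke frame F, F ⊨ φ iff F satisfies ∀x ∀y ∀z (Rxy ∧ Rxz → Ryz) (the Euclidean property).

Yes: it is the Euclidean property, defined by the 5 schema ◇p → □◇p.
Suppose ◇p→□◇p is valid. Take Rxy, Rxz and set V(p)={y}. Then ◇p at x, so □◇p at x, so ◇p at z, so some w with Rzw has p; w=y, i.e. Rzy. By symmetry of the argument, Ryz.

Yes, by ◇p → □◇p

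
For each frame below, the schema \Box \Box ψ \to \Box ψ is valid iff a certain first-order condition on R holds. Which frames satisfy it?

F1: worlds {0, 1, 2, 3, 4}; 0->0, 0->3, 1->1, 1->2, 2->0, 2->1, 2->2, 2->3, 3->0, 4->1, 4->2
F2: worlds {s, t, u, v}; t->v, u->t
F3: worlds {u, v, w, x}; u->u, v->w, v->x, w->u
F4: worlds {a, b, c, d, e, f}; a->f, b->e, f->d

Frame correspondent (Sahlqvist): \forall x \forall y (Rxy \to \exists z (Rxz \wedge Rzy)) — i.e. density.
F1: ✓.
F2: fails — Rtv but no z with Rtz and Rzv.
F3: fails — Rvx but no z with Rvz and Rzx.
F4: fails — Rfd but no z with Rfz and Rzd.

F1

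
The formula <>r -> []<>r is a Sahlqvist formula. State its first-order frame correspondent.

The Euclidean property

Suppose ◇r→□◇r is valid. Take Rxy, Rxz and set V(r)={y}. Then ◇r at x, so □◇r at x, so ◇r at z, so some w with Rzw has r; w=y, i.e. Rzy. By symmetry of the argument, Ryz.
The converse is a direct semantic check.
So the correspondent is the Euclidean property.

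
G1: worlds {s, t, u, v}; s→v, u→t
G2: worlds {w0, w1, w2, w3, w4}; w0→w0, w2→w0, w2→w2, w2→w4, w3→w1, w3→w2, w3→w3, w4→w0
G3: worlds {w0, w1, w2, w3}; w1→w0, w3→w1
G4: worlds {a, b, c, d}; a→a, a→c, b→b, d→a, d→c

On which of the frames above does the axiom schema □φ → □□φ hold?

Frame correspondent (Sahlqvist): ∀x ∀y ∀z (Rxy ∧ Ryz → Rxz) — i.e. transitivity.
G1: ✓.
G2: fails — Rw3w2 and Rw2w4 but not Rw3w4.
G3: fails — Rw3w1 and Rw1w0 but not Rw3w0.
G4: ✓.
Valid on: G1, G4.

G1, G4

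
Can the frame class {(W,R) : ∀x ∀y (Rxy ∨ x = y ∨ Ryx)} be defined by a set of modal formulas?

Not modally definable

If a class were modally definable it would be closed under disjoint unions (Goldblatt–Thomason).
Take 4 disjoint single-world reflexive frames: each is trivially connected, but their disjoint union has 4 worlds with no edge between distinct components, so it is not connected.
So no modal formula (or set of formulas) defines exactly the connected frames.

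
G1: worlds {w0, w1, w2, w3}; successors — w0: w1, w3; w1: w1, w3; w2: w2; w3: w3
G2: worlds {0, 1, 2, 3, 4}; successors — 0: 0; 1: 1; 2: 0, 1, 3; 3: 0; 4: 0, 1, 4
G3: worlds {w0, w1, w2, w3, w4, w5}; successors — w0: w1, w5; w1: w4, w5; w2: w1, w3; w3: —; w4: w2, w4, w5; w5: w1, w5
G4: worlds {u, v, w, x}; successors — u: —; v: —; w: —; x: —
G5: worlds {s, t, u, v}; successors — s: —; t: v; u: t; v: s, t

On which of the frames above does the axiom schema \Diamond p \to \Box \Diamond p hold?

G4

Frame correspondent (Sahlqvist): \forall x \forall y \forall z (Rxy \wedge Rxz \to Ryz) — i.e. the Euclidean property.
G1: fails — Rw0w3 and Rw0w1 but not Rw3w1.
G2: fails — R23 and R23 but not R33.
G3: fails — Rw0w1 and Rw0w1 but not Rw1w1.
G4: satisfies the condition.
G5: fails — Rtv and Rtv but not Rvv.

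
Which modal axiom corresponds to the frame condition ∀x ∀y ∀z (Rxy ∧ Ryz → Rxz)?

□p → □□p

A defining formula is □p → □□p (the 4 axiom).
Suppose □p→□□p is valid. Take Rxy, Ryz and set V(p)={w : Rxw}. Then □p at x, so □□p at x, so □p at y, so p at z, i.e. Rxz.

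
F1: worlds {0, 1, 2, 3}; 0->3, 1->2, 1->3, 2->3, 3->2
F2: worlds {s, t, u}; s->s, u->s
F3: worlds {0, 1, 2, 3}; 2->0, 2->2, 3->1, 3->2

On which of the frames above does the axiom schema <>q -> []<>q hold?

F2

Frame correspondent (Sahlqvist): forall x forall y forall z (Rxy & Rxz -> Ryz) — i.e. the Euclidean property.
F1: fails — R03 and R03 but not R33.
F2: satisfies the condition.
F3: fails — R20 and R22 but not R02.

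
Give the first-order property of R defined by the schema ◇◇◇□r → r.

This is a Sahlqvist (Geach-type) schema ◇^3□^1r → □^0◇^0r.
First-order correspondent: ∀x ∀y (xR³y → ∃w (yRw ∧ x = w)).

∀x ∀y (xR³y → ∃w (yRw ∧ x = w))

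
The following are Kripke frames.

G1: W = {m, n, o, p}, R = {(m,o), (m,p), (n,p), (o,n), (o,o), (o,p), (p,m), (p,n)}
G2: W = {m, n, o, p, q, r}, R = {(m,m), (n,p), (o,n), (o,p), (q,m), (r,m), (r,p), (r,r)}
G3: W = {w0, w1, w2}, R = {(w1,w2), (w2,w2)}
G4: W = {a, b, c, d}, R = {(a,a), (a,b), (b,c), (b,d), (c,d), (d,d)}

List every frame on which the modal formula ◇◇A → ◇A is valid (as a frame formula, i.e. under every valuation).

The schema corresponds to transitivity: ∀x ∀y ∀z (Rxy ∧ Ryz → Rxz).
G1: fails — Rop and Rpm but not Rom.
G2: holds.
G3: holds.
G4: fails — Rab and Rbc but not Rac.

G2, G3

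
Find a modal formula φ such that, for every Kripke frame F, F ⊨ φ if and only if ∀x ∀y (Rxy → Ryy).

□(□ψ → ψ)

The condition is shift-reflexivity. The T□ schema □(□ψ → ψ) defines it.
Suppose □(□ψ→ψ) is valid. Take Rxy and set V(ψ)={w : Ryw}. Then at y, □ψ holds; since □(□ψ→ψ) at x, □ψ→ψ at y, so ψ at y, i.e. Ryy.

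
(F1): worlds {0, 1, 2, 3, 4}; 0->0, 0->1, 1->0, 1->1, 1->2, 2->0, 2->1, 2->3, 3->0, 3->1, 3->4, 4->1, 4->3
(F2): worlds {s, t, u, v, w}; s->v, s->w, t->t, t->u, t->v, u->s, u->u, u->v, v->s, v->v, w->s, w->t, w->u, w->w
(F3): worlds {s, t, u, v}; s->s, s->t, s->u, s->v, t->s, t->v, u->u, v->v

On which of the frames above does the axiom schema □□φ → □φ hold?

The schema corresponds to density: ∀x ∀y (Rxy → ∃z (Rxz ∧ Rzy)).
(F1): fails — R34 but no z with R3z and Rz4.
(F2): satisfies the condition.
(F3): satisfies the condition.
Valid on: (F2), (F3).

(F2), (F3)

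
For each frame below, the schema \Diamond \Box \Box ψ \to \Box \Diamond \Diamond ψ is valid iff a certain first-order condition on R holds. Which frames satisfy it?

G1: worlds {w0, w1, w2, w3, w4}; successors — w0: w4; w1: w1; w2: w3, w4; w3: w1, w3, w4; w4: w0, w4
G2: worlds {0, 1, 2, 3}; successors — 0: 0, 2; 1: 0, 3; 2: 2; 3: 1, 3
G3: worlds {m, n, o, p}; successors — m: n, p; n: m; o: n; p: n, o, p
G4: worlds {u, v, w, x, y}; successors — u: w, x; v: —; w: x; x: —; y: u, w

G2

This is the axiom for a generalized confluence (Geach) condition; its first-order frame correspondent is \forall x \forall y \forall z ((xRy \wedge xRz) \to \exists w (y R^2 w \wedge z R^2 w)).
G1: fails — w3Rw1, w3Rw4 but no w with w1R²w and w4R²w.
G2: holds.
G3: fails — pRn, pRo but no w with nR²w and oR²w.
G4: fails — uRw, uRw but no t with wR²t and wR²t.
Valid on: G2.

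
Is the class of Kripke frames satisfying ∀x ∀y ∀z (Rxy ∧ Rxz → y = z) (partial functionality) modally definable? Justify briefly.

Definable; ◇q → □q defines it

The condition is partial functionality. A defining modal formula is ◇q → □q.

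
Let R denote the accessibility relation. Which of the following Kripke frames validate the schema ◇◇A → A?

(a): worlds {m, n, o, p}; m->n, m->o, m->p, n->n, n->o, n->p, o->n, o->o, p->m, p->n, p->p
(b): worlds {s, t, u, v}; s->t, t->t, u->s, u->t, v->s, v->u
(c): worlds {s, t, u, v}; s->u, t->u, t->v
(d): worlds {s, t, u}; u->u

This is the axiom for a generalized confluence (Geach) condition; its first-order frame correspondent is ∀x ∀y (xR²y → ∃w (y = w ∧ x = w)).
(a): fails — mR²n but n ≠ m.
(b): fails — sR²t but t ≠ s.
(c): satisfies the condition.
(d): satisfies the condition.

(c), (d)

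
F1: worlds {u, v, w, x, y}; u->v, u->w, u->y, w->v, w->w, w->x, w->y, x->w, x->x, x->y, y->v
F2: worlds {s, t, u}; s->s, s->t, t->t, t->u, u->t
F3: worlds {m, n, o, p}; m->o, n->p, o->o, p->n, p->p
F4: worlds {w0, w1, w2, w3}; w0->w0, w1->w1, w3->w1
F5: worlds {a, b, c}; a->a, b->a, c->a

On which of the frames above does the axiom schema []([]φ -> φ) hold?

This is the axiom for shift-reflexivity; its first-order frame correspondent is forall x forall y (Rxy -> Ryy).
F1: fails — Ruv but not Rvv.
F2: fails — Rtu but not Ruu.
F3: fails — Rpn but not Rnn.
F4: satisfies the condition.
F5: satisfies the condition.

F4, F5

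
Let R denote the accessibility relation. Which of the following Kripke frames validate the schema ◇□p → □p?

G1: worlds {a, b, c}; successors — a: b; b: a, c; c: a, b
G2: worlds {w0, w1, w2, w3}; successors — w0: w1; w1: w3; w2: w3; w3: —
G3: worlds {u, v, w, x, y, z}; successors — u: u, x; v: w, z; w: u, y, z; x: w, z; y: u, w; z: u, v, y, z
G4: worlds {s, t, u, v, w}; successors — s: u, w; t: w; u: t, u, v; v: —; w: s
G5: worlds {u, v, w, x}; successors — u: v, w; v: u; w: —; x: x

This is the axiom for the Euclidean property; its first-order frame correspondent is ∀x ∀y ∀z (Rxy ∧ Rxz → Ryz).
G1: fails — Rab and Rab but not Rbb.
G2: fails — Rw0w1 and Rw0w1 but not Rw1w1.
G3: fails — Rux and Ruu but not Rxu.
G4: fails — Rsw and Rsw but not Rww.
G5: fails — Ruv and Ruv but not Rvv.
Valid on no frame.

none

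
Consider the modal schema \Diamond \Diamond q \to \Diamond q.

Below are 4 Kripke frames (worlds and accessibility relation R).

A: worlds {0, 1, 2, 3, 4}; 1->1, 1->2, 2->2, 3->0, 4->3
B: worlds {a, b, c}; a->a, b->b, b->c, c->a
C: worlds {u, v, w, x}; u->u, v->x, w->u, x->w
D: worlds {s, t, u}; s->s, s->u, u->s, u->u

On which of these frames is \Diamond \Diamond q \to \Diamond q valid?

D

This is the axiom for transitivity; its first-order frame correspondent is \forall x \forall y \forall z (Rxy \wedge Ryz \to Rxz).
A: fails — R43 and R30 but not R40.
B: fails — Rbc and Rca but not Rba.
C: fails — Rxw and Rwu but not Rxu.
D: holds.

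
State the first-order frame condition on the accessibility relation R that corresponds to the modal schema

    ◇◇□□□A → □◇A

This is a Sahlqvist (Geach-type) schema ◇^2□^3A → □^1◇^1A.
Minimal-valuation argument: fix x; take any y with xR^2y and any z with xR^1z. Set V(A) to the set of worlds R-reachable from y in exactly 3 steps. Then □^3A holds at y, so the antecedent holds at x; validity forces ◇^1A at z, giving a w with zR^1w and yR^3w.
First-order correspondent: ∀x ∀y ∀z ((xR²y ∧ xRz) → ∃w (yR³w ∧ zRw)).

∀x ∀y ∀z ((xR²y ∧ xRz) → ∃w (yR³w ∧ zRw))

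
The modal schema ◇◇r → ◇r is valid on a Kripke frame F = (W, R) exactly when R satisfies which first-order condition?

Replacing r by ¬r and contraposing gives the equivalent schema □r → □□r.
Suppose □r→□□r is valid. Take Rxy, Ryz and set V(r)={w : Rxw}. Then □r at x, so □□r at x, so □r at y, so r at z, i.e. Rxz.

transitivity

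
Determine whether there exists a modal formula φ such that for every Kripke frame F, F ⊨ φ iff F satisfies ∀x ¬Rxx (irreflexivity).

Any modally definable frame class is closed under surjective bounded morphisms.
The 4-cycle (worlds s,t,u,v with s→t→u→v→s) is irreflexive, and the map sending every world to a single reflexive point • is a surjective bounded morphism (forth: every edge maps to (•,•); back: every world has a successor). So any modal formula valid on the 4-cycle is also valid on the reflexive point, which is not irreflexive.
So the class is not modally definable.

No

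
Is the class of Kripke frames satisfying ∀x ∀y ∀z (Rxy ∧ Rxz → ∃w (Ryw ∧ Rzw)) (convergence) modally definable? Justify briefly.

Yes — defined by ◇□p → □◇p

Yes: it is convergence, defined by the .2 schema ◇□p → □◇p.
Suppose ◇□p→□◇p is valid. Take Rxy, Rxz and set V(p)={w : Ryw}. Then □p at y so ◇□p at x, so □◇p at x, so ◇p at z, giving w with Rzw and Ryw.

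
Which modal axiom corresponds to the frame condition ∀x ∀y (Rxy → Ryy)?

This is shift-reflexivity; the standard corresponding axiom is T□: □(□s → s).
Suppose □(□s→s) is valid. Take Rxy and set V(s)={w : Ryw}. Then at y, □s holds; since □(□s→s) at x, □s→s at y, so s at y, i.e. Ryy.

□(□s → s)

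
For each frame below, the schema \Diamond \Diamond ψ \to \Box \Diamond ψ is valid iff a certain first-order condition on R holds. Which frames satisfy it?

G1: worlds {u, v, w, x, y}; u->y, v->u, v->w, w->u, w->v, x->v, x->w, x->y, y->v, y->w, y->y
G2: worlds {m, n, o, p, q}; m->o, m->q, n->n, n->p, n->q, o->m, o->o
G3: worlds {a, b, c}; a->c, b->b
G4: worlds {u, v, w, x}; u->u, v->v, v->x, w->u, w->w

Frame correspondent (Sahlqvist): \forall x \forall y \forall z ((x R^2 y \wedge xRz) \to \exists w (y = w \wedge zRw)) — i.e. a generalized confluence (Geach) condition.
G1: fails — vR²u, vRu but no t with u=t and uRt.
G2: fails — mR²m, mRq but no w with m=w and qRw.
G3: ✓.
G4: fails — vR²v, vRx but no t with v=t and xRt.

G3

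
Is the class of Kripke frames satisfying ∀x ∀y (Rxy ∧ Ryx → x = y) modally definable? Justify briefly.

Not definable by any modal formula

If a class were modally definable it would be closed under surjective bounded morphisms (Goldblatt–Thomason).
The 4-cycle (worlds 0,1,2,3 with 0→1→2→3→0) is antisymmetric. Sending even-indexed worlds to a and odd-indexed worlds to b is a surjective bounded morphism onto the two-world frame with a↔b, which is not antisymmetric.
Hence antisymmetry is not modally definable.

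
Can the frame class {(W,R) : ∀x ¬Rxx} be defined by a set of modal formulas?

Modal frame validity is preserved under surjective bounded morphisms.
The 4-cycle (worlds s,t,u,v with s→t→u→v→s) is irreflexive, and the map sending every world to a single reflexive point • is a surjective bounded morphism (forth: every edge maps to (•,•); back: every world has a successor). So any modal formula valid on the 4-cycle is also valid on the reflexive point, which is not irreflexive.
So no modal formula (or set of formulas) defines exactly the irreflexive frames.

No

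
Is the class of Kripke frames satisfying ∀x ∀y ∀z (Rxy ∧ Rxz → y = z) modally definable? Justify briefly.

This is a Sahlqvist condition; the CD axiom ◇p → □p defines it.
Suppose ◇p→□p is valid. Take Rxy, Rxz and set V(p)={y}. Then ◇p at x, so □p at x, so p at z, i.e. z=y.

Yes — defined by ◇p → □p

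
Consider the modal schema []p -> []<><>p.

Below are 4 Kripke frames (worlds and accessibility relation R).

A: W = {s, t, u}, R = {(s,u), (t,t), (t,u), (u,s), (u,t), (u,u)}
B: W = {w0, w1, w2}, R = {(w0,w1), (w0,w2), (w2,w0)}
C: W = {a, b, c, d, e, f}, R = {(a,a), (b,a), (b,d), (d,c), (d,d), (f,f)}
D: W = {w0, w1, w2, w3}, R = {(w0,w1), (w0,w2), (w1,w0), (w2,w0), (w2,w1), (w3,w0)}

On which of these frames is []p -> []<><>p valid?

A, D

Frame correspondent (Sahlqvist): forall x forall z (xRz -> exists w (xRw & z R^2 w)) — i.e. a generalized confluence (Geach) condition.
A: holds.
B: fails — w0Rw1 but no w with w0Rw and w1R²w.
C: fails — dRc but no w with dRw and cR²w.
D: holds.
Valid on: A, D.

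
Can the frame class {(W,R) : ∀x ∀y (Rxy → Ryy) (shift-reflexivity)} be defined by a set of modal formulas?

The condition is shift-reflexivity. A defining modal formula is □(□q → q).
Suppose □(□q→q) is valid. Take Rxy and set V(q)={w : Ryw}. Then at y, □q holds; since □(□q→q) at x, □q→q at y, so q at y, i.e. Ryy.

Yes — defined by □(□q → q)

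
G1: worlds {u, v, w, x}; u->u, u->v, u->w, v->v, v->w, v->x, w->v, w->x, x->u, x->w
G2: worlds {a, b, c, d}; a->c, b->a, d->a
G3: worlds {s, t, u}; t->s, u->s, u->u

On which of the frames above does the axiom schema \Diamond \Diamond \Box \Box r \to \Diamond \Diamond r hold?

This is the axiom for a generalized confluence (Geach) condition; its first-order frame correspondent is \forall x \forall y (x R^2 y \to \exists w (y R^2 w \wedge x R^2 w)).
G1: ✓.
G2: fails — bR²c but no w with cR²w and bR²w.
G3: fails — uR²s but no w with sR²w and uR²w.
Valid on: G1.

G1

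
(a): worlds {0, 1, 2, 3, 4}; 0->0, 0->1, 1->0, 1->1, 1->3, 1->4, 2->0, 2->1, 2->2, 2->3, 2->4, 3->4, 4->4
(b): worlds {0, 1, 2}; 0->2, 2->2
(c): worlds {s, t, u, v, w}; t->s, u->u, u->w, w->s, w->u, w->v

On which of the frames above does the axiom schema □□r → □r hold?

This is the axiom for density; its first-order frame correspondent is ∀x ∀y (Rxy → ∃z (Rxz ∧ Rzy)).
(a): condition met.
(b): condition met.
(c): fails — Rts but no z with Rtz and Rzs.

(a), (b)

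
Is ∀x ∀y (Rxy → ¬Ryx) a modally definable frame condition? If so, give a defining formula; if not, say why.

Modal frame validity is preserved under surjective bounded morphisms.
The 3-cycle (worlds 0,1,2 with 0→1→2→0) is asymmetric. Mapping every world to a single reflexive point • is a surjective bounded morphism, and the reflexive point is not asymmetric (R•• but asymmetry requires ¬R••).
So no modal formula (or set of formulas) defines exactly the asymmetric frames.

Not definable by any modal formula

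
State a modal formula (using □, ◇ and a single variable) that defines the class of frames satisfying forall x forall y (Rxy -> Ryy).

□(□p → p)

The condition is shift-reflexivity. The T□ schema □(□p → p) defines it.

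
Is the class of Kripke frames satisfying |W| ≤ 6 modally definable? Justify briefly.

If a class were modally definable it would be closed under disjoint unions (Goldblatt–Thomason).
Any modal formula valid on each of 7 disjoint one-world frames is valid on their disjoint union (validity is preserved under disjoint unions). Each one-world frame has |W|=1≤6, but the union has |W|=7.
So no modal formula (or set of formulas) defines exactly the |W|≤6 frames.

No — not modally definable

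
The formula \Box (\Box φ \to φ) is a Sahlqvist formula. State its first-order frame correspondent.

Suppose □(□φ→φ) is valid. Take Rxy and set V(φ)={w : Ryw}. Then at y, □φ holds; since □(□φ→φ) at x, □φ→φ at y, so φ at y, i.e. Ryy.

shift-reflexivity: \forall x \forall y (Rxy \to Ryy)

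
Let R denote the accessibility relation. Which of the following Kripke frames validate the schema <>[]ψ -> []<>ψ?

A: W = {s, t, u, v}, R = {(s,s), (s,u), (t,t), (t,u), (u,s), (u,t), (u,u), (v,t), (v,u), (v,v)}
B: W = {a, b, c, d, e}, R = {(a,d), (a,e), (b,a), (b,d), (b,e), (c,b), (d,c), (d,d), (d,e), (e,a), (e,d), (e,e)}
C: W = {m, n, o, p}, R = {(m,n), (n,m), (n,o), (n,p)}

A

This is the axiom for convergence; its first-order frame correspondent is forall x forall y forall z (Rxy & Rxz -> exists w (Ryw & Rzw)).
A: holds.
B: fails — Rdc and Rdd but c and d have no common successor.
C: fails — Rno and Rno but o and o have no common successor.
Valid on: A.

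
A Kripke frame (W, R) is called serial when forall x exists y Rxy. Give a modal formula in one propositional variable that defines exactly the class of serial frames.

A defining formula is □s → ◇s (the D axiom).
Suppose □s→◇s is valid. At any x set V(s)=W. Then □s at x, so ◇s at x, so x has a successor.

□s → ◇s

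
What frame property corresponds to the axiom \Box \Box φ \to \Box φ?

density

Suppose □□φ→□φ is valid. Take Rxy and set V(φ)={w : xR²w}. Then □□φ at x, so □φ at x, so φ at y, i.e. ∃z(Rxz∧Rzy).
Conversely, any frame satisfying \forall x \forall y (Rxy \to \exists z (Rxz \wedge Rzy)) validates the schema.
So the correspondent is density.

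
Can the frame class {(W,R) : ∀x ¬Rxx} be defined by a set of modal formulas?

No — not modally definable

Modal frame validity is preserved under surjective bounded morphisms.
The 2-cycle (worlds s,t with s→t→s) is irreflexive, and the map sending every world to a single reflexive point • is a surjective bounded morphism (forth: every edge maps to (•,•); back: every world has a successor). So any modal formula valid on the 2-cycle is also valid on the reflexive point, which is not irreflexive.
So the class is not modally definable.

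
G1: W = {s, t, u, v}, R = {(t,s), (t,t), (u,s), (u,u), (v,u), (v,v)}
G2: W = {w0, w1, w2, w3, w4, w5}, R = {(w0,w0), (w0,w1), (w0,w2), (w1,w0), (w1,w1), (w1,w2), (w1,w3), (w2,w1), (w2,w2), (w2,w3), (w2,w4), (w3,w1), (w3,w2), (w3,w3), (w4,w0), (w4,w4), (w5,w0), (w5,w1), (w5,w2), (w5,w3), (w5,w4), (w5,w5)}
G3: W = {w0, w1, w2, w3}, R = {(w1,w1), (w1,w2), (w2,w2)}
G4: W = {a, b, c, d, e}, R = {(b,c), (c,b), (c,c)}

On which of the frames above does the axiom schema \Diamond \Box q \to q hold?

G4

The schema corresponds to symmetry: \forall x \forall y (Rxy \to Ryx).
G1: fails — Rus but not Rsu.
G2: fails — Rw5w1 but not Rw1w5.
G3: fails — Rw1w2 but not Rw2w1.
G4: holds.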